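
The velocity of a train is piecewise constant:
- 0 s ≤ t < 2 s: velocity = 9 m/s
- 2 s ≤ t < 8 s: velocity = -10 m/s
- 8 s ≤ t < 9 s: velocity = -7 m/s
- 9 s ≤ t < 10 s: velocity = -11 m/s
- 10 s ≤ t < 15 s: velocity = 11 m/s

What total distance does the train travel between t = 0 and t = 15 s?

Distance (not displacement) is the total path length: add the absolute areas under v-t.
0–2 s: |9| × 2 = 18 m
2–8 s: |-10| × 6 = 60 m
8–9 s: |-7| × 1 = 7 m
9–10 s: |-11| × 1 = 11 m
10–15 s: |11| × 5 = 55 m
Total distance = 151 m

151 m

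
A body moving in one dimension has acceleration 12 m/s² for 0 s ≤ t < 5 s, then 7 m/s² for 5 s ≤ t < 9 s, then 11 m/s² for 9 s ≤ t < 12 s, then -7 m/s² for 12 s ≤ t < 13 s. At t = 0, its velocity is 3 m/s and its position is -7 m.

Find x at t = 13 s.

On each constant-a segment, Δv = aΔt and Δx = v₀Δt + ½aΔt²; chain segment to segment.
0–5 s: v starts 3 m/s; Δx = 3·5 + ½·12·5² = 165 m; v ends 63 m/s.
5–9 s: v starts 63 m/s; Δx = 63·4 + ½·7·4² = 308 m; v ends 91 m/s.
9–12 s: v starts 91 m/s; Δx = 91·3 + ½·11·3² = 322.5 m; v ends 124 m/s.
12–13 s: v starts 124 m/s; Δx = 124·1 + ½·-7·1² = 120.5 m; v ends 117 m/s.
x(13) = -7 + Σ Δx = 909 m.

909 m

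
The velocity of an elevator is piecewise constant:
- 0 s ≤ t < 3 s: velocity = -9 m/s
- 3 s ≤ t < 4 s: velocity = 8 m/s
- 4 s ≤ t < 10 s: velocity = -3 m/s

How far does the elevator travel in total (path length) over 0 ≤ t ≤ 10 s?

Distance (not displacement) is the total path length: add the absolute areas under v-t.
0–3 s: |-9| × 3 = 27 m
3–4 s: |8| × 1 = 8 m
4–10 s: |-3| × 6 = 18 m
Total distance = 53 m

53 m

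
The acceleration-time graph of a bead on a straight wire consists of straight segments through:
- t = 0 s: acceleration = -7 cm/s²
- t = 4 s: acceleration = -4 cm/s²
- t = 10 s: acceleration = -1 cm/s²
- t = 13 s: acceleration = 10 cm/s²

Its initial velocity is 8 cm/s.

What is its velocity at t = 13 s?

-15.5 cm/s

Δv equals the area under the a-t graph; then v = v₀ + Δv.
0–4 s: ½(-7 + -4)(4) = -22 cm/s
4–10 s: ½(-4 + -1)(6) = -15 cm/s
10–13 s: ½(-1 + 10)(3) = 13.5 cm/s
Δv = -23.5 cm/s, so v(13) = 8 + (-23.5) = -15.5 cm/s.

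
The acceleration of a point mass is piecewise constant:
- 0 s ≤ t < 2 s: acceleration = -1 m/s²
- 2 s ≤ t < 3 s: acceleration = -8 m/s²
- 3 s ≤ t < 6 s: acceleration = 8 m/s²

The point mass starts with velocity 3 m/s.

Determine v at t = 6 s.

Δv equals the area under the a-t graph; then v = v₀ + Δv.
0–2 s: -1 × 2 = -2 m/s
2–3 s: -8 × 1 = -8 m/s
3–6 s: 8 × 3 = 24 m/s
Δv = 14 m/s, so v(6) = 3 + (14) = 17 m/s.

17 m/s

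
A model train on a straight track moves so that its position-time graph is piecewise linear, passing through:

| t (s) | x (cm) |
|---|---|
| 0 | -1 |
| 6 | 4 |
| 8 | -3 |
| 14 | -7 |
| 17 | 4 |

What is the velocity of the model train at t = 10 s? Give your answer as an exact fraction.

Velocity is the slope of the x-t graph on 8–14 s: (-7 − -3)/(14 − 8) = -2/3 cm/s.

-2/3 cm/s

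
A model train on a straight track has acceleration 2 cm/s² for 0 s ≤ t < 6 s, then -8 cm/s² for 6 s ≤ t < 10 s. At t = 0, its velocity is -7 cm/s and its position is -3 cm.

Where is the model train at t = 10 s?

-53 cm

On each constant-a segment, Δv = aΔt and Δx = v₀Δt + ½aΔt²; chain segment to segment.
0–6 s: v starts -7 cm/s; Δx = -7·6 + ½·2·6² = -6 cm; v ends 5 cm/s.
6–10 s: v starts 5 cm/s; Δx = 5·4 + ½·-8·4² = -44 cm; v ends -27 cm/s.
x(10) = -3 + Σ Δx = -53 cm.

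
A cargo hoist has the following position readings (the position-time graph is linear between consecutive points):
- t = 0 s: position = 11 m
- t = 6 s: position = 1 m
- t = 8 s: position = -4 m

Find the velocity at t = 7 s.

-2.5 m/s

Velocity is the slope of the x-t graph on 6–8 s: (-4 − 1)/(8 − 6) = -2.5 m/s.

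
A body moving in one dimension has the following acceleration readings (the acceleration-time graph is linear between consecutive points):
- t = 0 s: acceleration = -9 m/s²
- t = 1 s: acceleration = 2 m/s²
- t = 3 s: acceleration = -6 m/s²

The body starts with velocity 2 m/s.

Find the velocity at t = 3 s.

-5.5 m/s

Δv equals the area under the a-t graph; then v = v₀ + Δv.
0–1 s: ½(-9 + 2)(1) = -3.5 m/s
1–3 s: ½(2 + -6)(2) = -4 m/s
Δv = -7.5 m/s, so v(3) = 2 + (-7.5) = -5.5 m/s.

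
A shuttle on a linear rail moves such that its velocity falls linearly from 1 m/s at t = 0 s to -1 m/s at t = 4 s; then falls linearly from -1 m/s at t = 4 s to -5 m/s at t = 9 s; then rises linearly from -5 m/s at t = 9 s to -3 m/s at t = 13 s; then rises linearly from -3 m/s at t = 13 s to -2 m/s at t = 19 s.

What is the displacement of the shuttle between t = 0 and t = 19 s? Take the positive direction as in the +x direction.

Net displacement equals the area under the velocity-time graph (areas below the axis count negative).
0–4 s: ½(1 + -1)(4) = 0 m
4–9 s: ½(-1 + -5)(5) = -15 m
9–13 s: ½(-5 + -3)(4) = -16 m
13–19 s: ½(-3 + -2)(6) = -15 m
Net displacement = -46 m

-46 m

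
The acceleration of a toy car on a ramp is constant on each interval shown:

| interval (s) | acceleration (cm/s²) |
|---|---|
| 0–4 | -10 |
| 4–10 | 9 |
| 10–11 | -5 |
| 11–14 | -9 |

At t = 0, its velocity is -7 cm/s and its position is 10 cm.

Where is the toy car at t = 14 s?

On each constant-a segment, Δv = aΔt and Δx = v₀Δt + ½aΔt²; chain segment to segment.
0–4 s: v starts -7 cm/s; Δx = -7·4 + ½·-10·4² = -108 cm; v ends -47 cm/s.
4–10 s: v starts -47 cm/s; Δx = -47·6 + ½·9·6² = -120 cm; v ends 7 cm/s.
10–11 s: v starts 7 cm/s; Δx = 7·1 + ½·-5·1² = 4.5 cm; v ends 2 cm/s.
11–14 s: v starts 2 cm/s; Δx = 2·3 + ½·-9·3² = -34.5 cm; v ends -25 cm/s.
x(14) = 10 + Σ Δx = -248 cm.

-248 cm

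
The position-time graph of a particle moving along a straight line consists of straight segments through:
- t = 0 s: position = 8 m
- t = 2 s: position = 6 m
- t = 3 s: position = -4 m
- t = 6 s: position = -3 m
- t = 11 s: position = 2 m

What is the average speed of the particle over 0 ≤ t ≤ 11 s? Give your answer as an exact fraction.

Average speed = (total path length)/(elapsed time); on a piecewise-linear x-t graph the path length is Σ|Δx|.
0–2 s: |Δx| = |6 − 8| = 2 m
2–3 s: |Δx| = |-4 − 6| = 10 m
3–6 s: |Δx| = |-3 − -4| = 1 m
6–11 s: |Δx| = |2 − -3| = 5 m
Total path = 18 m; average speed = 18/11 = 18/11 m/s.

18/11 m/s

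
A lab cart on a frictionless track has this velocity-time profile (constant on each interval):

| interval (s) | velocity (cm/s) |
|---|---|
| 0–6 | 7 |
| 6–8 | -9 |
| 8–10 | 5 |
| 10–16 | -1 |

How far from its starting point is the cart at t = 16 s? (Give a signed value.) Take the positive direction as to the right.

28 cm

Net displacement equals the area under the velocity-time graph (areas below the axis count negative).
0–6 s: 7 × 6 = 42 cm
6–8 s: -9 × 2 = -18 cm
8–10 s: 5 × 2 = 10 cm
10–16 s: -1 × 6 = -6 cm
Net displacement = 28 cm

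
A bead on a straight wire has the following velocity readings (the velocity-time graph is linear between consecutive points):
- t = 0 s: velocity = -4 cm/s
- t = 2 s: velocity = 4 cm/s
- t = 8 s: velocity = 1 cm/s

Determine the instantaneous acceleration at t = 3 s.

Acceleration is the slope of the v-t graph on 2–8 s: (1 − 4)/(8 − 2) = -0.5 cm/s².

-0.5 cm/s²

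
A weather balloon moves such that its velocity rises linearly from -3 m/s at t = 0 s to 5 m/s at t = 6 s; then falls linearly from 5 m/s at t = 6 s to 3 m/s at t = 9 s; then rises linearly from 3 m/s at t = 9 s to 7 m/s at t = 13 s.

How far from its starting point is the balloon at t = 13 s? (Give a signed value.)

Displacement is the signed area under the v-t curve.
0–6 s: ½(-3 + 5)(6) = 6 m
6–9 s: ½(5 + 3)(3) = 12 m
9–13 s: ½(3 + 7)(4) = 20 m
Net displacement = 38 m

38 m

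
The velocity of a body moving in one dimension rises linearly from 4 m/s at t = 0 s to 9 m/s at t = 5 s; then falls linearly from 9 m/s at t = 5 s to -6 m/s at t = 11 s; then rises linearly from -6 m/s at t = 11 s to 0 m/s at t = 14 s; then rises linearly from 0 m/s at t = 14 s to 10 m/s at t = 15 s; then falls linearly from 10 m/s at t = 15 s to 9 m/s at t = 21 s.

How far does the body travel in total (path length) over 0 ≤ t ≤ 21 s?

Total distance travelled is ∫|v| dt — sum the magnitudes of each area piece.
0–5 s: |½(4 + 9)(5)| = 32.5 m
5–11 s: v = 0 at t = 8.6 s; triangle areas 16.2 + 7.2 = 23.4 m
11–14 s: |½(-6 + 0)(3)| = 9 m
14–15 s: |½(0 + 10)(1)| = 5 m
15–21 s: |½(10 + 9)(6)| = 57 m
Total distance = 126.9 m

126.9 m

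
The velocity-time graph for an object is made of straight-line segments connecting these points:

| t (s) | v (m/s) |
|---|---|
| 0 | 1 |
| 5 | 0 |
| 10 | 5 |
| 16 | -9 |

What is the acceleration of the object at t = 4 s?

Acceleration is the slope of the v-t graph on 0–5 s: (0 − 1)/(5 − 0) = -0.2 m/s².

-0.2 m/s²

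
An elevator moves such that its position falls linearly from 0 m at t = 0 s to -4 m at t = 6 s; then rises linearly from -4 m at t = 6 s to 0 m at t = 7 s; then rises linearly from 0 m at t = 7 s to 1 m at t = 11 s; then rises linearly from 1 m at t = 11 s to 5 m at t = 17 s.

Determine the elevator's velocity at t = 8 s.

Velocity is the slope of the x-t graph on 7–11 s: (1 − 0)/(11 − 7) = 0.25 m/s.

0.25 m/s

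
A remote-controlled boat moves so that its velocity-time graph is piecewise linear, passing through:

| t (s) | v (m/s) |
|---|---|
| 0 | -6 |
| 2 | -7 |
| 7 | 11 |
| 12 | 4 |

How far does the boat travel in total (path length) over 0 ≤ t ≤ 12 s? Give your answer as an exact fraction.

667/9 m

Total distance travelled is ∫|v| dt — sum the magnitudes of each area piece.
0–2 s: |½(-6 + -7)(2)| = 13 m
2–7 s: v = 0 at t = 71/18 s; triangle areas 245/36 + 605/36 = 425/18 m
7–12 s: |½(11 + 4)(5)| = 37.5 m
Total distance = 667/9 m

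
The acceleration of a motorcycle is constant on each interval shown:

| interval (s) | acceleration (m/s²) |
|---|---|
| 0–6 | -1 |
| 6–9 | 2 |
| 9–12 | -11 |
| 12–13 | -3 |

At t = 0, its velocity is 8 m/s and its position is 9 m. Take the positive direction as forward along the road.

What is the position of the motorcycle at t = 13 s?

On each constant-a segment, Δv = aΔt and Δx = v₀Δt + ½aΔt²; chain segment to segment.
0–6 s: v starts 8 m/s; Δx = 8·6 + ½·-1·6² = 30 m; v ends 2 m/s.
6–9 s: v starts 2 m/s; Δx = 2·3 + ½·2·3² = 15 m; v ends 8 m/s.
9–12 s: v starts 8 m/s; Δx = 8·3 + ½·-11·3² = -25.5 m; v ends -25 m/s.
12–13 s: v starts -25 m/s; Δx = -25·1 + ½·-3·1² = -26.5 m; v ends -28 m/s.
x(13) = 9 + Σ Δx = 2 m.

2 m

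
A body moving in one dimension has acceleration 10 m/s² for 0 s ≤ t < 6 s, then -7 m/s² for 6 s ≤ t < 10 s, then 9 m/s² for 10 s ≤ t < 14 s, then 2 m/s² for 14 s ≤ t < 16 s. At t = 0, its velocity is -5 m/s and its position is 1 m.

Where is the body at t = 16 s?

On each constant-a segment, Δv = aΔt and Δx = v₀Δt + ½aΔt²; chain segment to segment.
0–6 s: v starts -5 m/s; Δx = -5·6 + ½·10·6² = 150 m; v ends 55 m/s.
6–10 s: v starts 55 m/s; Δx = 55·4 + ½·-7·4² = 164 m; v ends 27 m/s.
10–14 s: v starts 27 m/s; Δx = 27·4 + ½·9·4² = 180 m; v ends 63 m/s.
14–16 s: v starts 63 m/s; Δx = 63·2 + ½·2·2² = 130 m; v ends 67 m/s.
x(16) = 1 + Σ Δx = 625 m.

625 m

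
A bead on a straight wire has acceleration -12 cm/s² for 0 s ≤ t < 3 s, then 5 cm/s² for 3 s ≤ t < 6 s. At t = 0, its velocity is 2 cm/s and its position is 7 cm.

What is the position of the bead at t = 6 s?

On each constant-a segment, Δv = aΔt and Δx = v₀Δt + ½aΔt²; chain segment to segment.
0–3 s: v starts 2 cm/s; Δx = 2·3 + ½·-12·3² = -48 cm; v ends -34 cm/s.
3–6 s: v starts -34 cm/s; Δx = -34·3 + ½·5·3² = -79.5 cm; v ends -19 cm/s.
x(6) = 7 + Σ Δx = -120.5 cm.

-120.5 cm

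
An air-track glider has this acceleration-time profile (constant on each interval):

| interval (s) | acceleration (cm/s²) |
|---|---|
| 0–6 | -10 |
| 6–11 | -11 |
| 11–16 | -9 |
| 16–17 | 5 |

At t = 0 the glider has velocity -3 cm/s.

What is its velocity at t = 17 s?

Δv equals the area under the a-t graph; then v = v₀ + Δv.
0–6 s: -10 × 6 = -60 cm/s
6–11 s: -11 × 5 = -55 cm/s
11–16 s: -9 × 5 = -45 cm/s
16–17 s: 5 × 1 = 5 cm/s
Δv = -155 cm/s, so v(17) = -3 + (-155) = -158 cm/s.

-158 cm/s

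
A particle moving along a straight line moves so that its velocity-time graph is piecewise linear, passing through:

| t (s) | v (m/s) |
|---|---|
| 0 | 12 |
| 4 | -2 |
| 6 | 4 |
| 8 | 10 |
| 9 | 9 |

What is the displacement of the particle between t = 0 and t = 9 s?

Net displacement equals the area under the velocity-time graph (areas below the axis count negative).
0–4 s: ½(12 + -2)(4) = 20 m
4–6 s: ½(-2 + 4)(2) = 2 m
6–8 s: ½(4 + 10)(2) = 14 m
8–9 s: ½(10 + 9)(1) = 9.5 m
Net displacement = 45.5 m

45.5 m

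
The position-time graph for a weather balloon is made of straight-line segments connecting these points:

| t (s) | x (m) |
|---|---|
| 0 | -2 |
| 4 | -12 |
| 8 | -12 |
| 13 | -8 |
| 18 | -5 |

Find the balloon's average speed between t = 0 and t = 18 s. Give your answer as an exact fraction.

Average speed = (total path length)/(elapsed time); on a piecewise-linear x-t graph the path length is Σ|Δx|.
0–4 s: |Δx| = |-12 − -2| = 10 m
4–8 s: |Δx| = |-12 − -12| = 0 m
8–13 s: |Δx| = |-8 − -12| = 4 m
13–18 s: |Δx| = |-5 − -8| = 3 m
Total path = 17 m; average speed = 17/18 = 17/18 m/s.

17/18 m/s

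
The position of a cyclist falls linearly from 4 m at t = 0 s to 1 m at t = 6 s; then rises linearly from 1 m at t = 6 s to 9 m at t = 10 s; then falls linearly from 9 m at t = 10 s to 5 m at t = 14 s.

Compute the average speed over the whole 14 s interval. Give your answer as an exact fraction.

Average speed = (total path length)/(elapsed time); on a piecewise-linear x-t graph the path length is Σ|Δx|.
0–6 s: |Δx| = |1 − 4| = 3 m
6–10 s: |Δx| = |9 − 1| = 8 m
10–14 s: |Δx| = |5 − 9| = 4 m
Total path = 15 m; average speed = 15/14 = 15/14 m/s.

15/14 m/s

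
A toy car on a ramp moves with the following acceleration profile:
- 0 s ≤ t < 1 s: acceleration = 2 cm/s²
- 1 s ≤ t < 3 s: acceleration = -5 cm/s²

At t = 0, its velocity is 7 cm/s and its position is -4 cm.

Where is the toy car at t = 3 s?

12 cm

On each constant-a segment, Δv = aΔt and Δx = v₀Δt + ½aΔt²; chain segment to segment.
0–1 s: v starts 7 cm/s; Δx = 7·1 + ½·2·1² = 8 cm; v ends 9 cm/s.
1–3 s: v starts 9 cm/s; Δx = 9·2 + ½·-5·2² = 8 cm; v ends -1 cm/s.
x(3) = -4 + Σ Δx = 12 cm.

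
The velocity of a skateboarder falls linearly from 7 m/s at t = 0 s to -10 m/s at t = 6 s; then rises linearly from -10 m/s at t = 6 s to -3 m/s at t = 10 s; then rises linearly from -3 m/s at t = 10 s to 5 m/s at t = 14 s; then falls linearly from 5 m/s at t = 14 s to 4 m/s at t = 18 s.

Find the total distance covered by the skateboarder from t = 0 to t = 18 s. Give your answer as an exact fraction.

Distance (not displacement) is the total path length: add the absolute areas under v-t.
0–6 s: v = 0 at t = 42/17 s; triangle areas 147/17 + 300/17 = 447/17 m
6–10 s: |½(-10 + -3)(4)| = 26 m
10–14 s: v = 0 at t = 11.5 s; triangle areas 2.25 + 6.25 = 8.5 m
14–18 s: |½(5 + 4)(4)| = 18 m
Total distance = 2679/34 m

2679/34 m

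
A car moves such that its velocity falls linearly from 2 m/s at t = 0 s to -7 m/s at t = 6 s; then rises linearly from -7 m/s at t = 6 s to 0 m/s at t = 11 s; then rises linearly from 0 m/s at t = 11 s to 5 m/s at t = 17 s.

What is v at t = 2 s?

-1 m/s

On 0–6 s the graph is linear from 2 to -7 m/s: v(2) = 2 + (-7 − 2)·(2 − 0)/(6 − 0) = -1 m/s.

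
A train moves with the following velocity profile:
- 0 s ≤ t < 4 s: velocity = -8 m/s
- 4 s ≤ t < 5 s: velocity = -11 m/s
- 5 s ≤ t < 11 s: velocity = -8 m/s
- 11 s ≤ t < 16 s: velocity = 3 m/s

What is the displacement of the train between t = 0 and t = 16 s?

Displacement is the signed area under the v-t curve.
0–4 s: -8 × 4 = -32 m
4–5 s: -11 × 1 = -11 m
5–11 s: -8 × 6 = -48 m
11–16 s: 3 × 5 = 15 m
Net displacement = -76 m

-76 m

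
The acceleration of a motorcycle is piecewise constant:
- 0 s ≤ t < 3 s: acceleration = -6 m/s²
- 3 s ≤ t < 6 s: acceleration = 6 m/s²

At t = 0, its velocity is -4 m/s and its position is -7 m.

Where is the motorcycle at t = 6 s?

-85 m

On each constant-a segment, Δv = aΔt and Δx = v₀Δt + ½aΔt²; chain segment to segment.
0–3 s: v starts -4 m/s; Δx = -4·3 + ½·-6·3² = -39 m; v ends -22 m/s.
3–6 s: v starts -22 m/s; Δx = -22·3 + ½·6·3² = -39 m; v ends -4 m/s.
x(6) = -7 + Σ Δx = -85 m.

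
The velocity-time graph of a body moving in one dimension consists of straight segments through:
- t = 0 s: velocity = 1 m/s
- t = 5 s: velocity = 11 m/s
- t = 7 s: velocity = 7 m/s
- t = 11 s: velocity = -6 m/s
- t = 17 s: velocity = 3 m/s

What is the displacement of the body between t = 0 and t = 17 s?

41 m

Displacement is the signed area under the v-t curve.
0–5 s: ½(1 + 11)(5) = 30 m
5–7 s: ½(11 + 7)(2) = 18 m
7–11 s: ½(7 + -6)(4) = 2 m
11–17 s: ½(-6 + 3)(6) = -9 m
Net displacement = 41 m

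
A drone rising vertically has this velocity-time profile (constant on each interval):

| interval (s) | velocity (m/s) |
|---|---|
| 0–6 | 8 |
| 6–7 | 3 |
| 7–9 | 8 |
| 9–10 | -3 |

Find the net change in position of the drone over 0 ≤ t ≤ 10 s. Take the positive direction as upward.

Net displacement equals the area under the velocity-time graph (areas below the axis count negative).
0–6 s: 8 × 6 = 48 m
6–7 s: 3 × 1 = 3 m
7–9 s: 8 × 2 = 16 m
9–10 s: -3 × 1 = -3 m
Net displacement = 64 m

64 m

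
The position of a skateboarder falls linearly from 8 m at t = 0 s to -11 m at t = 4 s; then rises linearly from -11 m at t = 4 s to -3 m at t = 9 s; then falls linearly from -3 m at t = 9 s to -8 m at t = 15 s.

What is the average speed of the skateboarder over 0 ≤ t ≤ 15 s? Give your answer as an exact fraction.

32/15 m/s

Average speed = (total path length)/(elapsed time); on a piecewise-linear x-t graph the path length is Σ|Δx|.
0–4 s: |Δx| = |-11 − 8| = 19 m
4–9 s: |Δx| = |-3 − -11| = 8 m
9–15 s: |Δx| = |-8 − -3| = 5 m
Total path = 32 m; average speed = 32/15 = 32/15 m/s.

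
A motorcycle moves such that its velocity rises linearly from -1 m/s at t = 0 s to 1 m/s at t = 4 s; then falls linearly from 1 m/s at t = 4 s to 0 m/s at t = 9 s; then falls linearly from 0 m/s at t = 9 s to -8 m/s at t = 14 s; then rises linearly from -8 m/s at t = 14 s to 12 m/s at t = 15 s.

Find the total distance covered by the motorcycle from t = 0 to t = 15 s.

29.7 m

Distance (not displacement) is the total path length: add the absolute areas under v-t.
0–4 s: v = 0 at t = 2 s; triangle areas 1 + 1 = 2 m
4–9 s: |½(1 + 0)(5)| = 2.5 m
9–14 s: |½(0 + -8)(5)| = 20 m
14–15 s: v = 0 at t = 14.4 s; triangle areas 1.6 + 3.6 = 5.2 m
Total distance = 29.7 m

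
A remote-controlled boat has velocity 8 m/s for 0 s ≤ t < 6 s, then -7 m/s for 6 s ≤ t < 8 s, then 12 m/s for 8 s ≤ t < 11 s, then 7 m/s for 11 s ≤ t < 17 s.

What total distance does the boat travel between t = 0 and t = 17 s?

Total distance travelled is ∫|v| dt — sum the magnitudes of each area piece.
0–6 s: |8| × 6 = 48 m
6–8 s: |-7| × 2 = 14 m
8–11 s: |12| × 3 = 36 m
11–17 s: |7| × 6 = 42 m
Total distance = 140 m

140 m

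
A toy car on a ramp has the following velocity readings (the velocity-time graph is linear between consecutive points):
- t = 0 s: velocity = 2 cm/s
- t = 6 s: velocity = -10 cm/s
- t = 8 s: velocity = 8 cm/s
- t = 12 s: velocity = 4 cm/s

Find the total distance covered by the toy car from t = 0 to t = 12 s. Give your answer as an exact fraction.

532/9 cm

Total distance travelled is ∫|v| dt — sum the magnitudes of each area piece.
0–6 s: v = 0 at t = 1 s; triangle areas 1 + 25 = 26 cm
6–8 s: v = 0 at t = 64/9 s; triangle areas 50/9 + 32/9 = 82/9 cm
8–12 s: |½(8 + 4)(4)| = 24 cm
Total distance = 532/9 cm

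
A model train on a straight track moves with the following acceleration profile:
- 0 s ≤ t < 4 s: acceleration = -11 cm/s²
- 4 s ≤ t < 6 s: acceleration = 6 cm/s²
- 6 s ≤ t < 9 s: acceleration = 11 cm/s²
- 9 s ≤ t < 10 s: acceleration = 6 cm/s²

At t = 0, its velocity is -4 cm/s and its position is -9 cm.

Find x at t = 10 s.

On each constant-a segment, Δv = aΔt and Δx = v₀Δt + ½aΔt²; chain segment to segment.
0–4 s: v starts -4 cm/s; Δx = -4·4 + ½·-11·4² = -104 cm; v ends -48 cm/s.
4–6 s: v starts -48 cm/s; Δx = -48·2 + ½·6·2² = -84 cm; v ends -36 cm/s.
6–9 s: v starts -36 cm/s; Δx = -36·3 + ½·11·3² = -58.5 cm; v ends -3 cm/s.
9–10 s: v starts -3 cm/s; Δx = -3·1 + ½·6·1² = 0 cm; v ends 3 cm/s.
x(10) = -9 + Σ Δx = -255.5 cm.

-255.5 cm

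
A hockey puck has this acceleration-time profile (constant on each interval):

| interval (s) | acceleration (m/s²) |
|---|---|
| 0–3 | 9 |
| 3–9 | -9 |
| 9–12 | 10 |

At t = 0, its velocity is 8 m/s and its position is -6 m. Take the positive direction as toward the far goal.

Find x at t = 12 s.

94.5 m

On each constant-a segment, Δv = aΔt and Δx = v₀Δt + ½aΔt²; chain segment to segment.
0–3 s: v starts 8 m/s; Δx = 8·3 + ½·9·3² = 64.5 m; v ends 35 m/s.
3–9 s: v starts 35 m/s; Δx = 35·6 + ½·-9·6² = 48 m; v ends -19 m/s.
9–12 s: v starts -19 m/s; Δx = -19·3 + ½·10·3² = -12 m; v ends 11 m/s.
x(12) = -6 + Σ Δx = 94.5 m.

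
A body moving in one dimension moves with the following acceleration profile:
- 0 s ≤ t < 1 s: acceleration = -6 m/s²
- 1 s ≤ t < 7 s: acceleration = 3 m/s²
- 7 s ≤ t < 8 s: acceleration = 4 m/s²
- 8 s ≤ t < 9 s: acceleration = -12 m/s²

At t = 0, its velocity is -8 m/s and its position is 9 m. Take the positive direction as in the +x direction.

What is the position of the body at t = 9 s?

On each constant-a segment, Δv = aΔt and Δx = v₀Δt + ½aΔt²; chain segment to segment.
0–1 s: v starts -8 m/s; Δx = -8·1 + ½·-6·1² = -11 m; v ends -14 m/s.
1–7 s: v starts -14 m/s; Δx = -14·6 + ½·3·6² = -30 m; v ends 4 m/s.
7–8 s: v starts 4 m/s; Δx = 4·1 + ½·4·1² = 6 m; v ends 8 m/s.
8–9 s: v starts 8 m/s; Δx = 8·1 + ½·-12·1² = 2 m; v ends -4 m/s.
x(9) = 9 + Σ Δx = -24 m.

-24 m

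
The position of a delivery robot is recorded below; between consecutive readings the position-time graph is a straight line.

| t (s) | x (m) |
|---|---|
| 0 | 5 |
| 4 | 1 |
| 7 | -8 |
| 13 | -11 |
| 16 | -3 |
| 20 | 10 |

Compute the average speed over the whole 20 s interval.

Average speed = (total path length)/(elapsed time); on a piecewise-linear x-t graph the path length is Σ|Δx|.
0–4 s: |Δx| = |1 − 5| = 4 m
4–7 s: |Δx| = |-8 − 1| = 9 m
7–13 s: |Δx| = |-11 − -8| = 3 m
13–16 s: |Δx| = |-3 − -11| = 8 m
16–20 s: |Δx| = |10 − -3| = 13 m
Total path = 37 m; average speed = 37/20 = 1.85 m/s.

1.85 m/s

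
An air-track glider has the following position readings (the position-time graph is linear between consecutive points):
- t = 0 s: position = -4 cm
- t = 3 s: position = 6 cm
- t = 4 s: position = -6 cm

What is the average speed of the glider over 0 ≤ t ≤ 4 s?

Average speed = (total path length)/(elapsed time); on a piecewise-linear x-t graph the path length is Σ|Δx|.
0–3 s: |Δx| = |6 − -4| = 10 cm
3–4 s: |Δx| = |-6 − 6| = 12 cm
Total path = 22 cm; average speed = 22/4 = 5.5 cm/s.

5.5 cm/s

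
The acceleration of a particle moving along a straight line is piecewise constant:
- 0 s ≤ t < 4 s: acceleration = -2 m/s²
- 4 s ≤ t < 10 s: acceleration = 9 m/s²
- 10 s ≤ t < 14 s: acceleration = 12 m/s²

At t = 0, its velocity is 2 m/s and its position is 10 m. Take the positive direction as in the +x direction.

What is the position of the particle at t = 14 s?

416 m

On each constant-a segment, Δv = aΔt and Δx = v₀Δt + ½aΔt²; chain segment to segment.
0–4 s: v starts 2 m/s; Δx = 2·4 + ½·-2·4² = -8 m; v ends -6 m/s.
4–10 s: v starts -6 m/s; Δx = -6·6 + ½·9·6² = 126 m; v ends 48 m/s.
10–14 s: v starts 48 m/s; Δx = 48·4 + ½·12·4² = 288 m; v ends 96 m/s.
x(14) = 10 + Σ Δx = 416 m.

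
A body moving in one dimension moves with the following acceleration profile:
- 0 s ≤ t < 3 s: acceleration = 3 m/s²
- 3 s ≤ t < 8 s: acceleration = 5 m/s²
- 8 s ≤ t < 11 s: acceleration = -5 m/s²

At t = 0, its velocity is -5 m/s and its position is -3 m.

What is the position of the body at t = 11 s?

142.5 m

On each constant-a segment, Δv = aΔt and Δx = v₀Δt + ½aΔt²; chain segment to segment.
0–3 s: v starts -5 m/s; Δx = -5·3 + ½·3·3² = -1.5 m; v ends 4 m/s.
3–8 s: v starts 4 m/s; Δx = 4·5 + ½·5·5² = 82.5 m; v ends 29 m/s.
8–11 s: v starts 29 m/s; Δx = 29·3 + ½·-5·3² = 64.5 m; v ends 14 m/s.
x(11) = -3 + Σ Δx = 142.5 m.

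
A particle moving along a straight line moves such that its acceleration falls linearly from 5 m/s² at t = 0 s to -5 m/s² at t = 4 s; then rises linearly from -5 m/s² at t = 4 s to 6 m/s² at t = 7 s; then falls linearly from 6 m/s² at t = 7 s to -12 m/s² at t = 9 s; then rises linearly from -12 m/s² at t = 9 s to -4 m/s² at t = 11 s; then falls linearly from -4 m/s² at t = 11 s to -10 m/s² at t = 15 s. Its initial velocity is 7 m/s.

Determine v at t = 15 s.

Δv equals the area under the a-t graph; then v = v₀ + Δv.
0–4 s: ½(5 + -5)(4) = 0 m/s
4–7 s: ½(-5 + 6)(3) = 1.5 m/s
7–9 s: ½(6 + -12)(2) = -6 m/s
9–11 s: ½(-12 + -4)(2) = -16 m/s
11–15 s: ½(-4 + -10)(4) = -28 m/s
Δv = -48.5 m/s, so v(15) = 7 + (-48.5) = -41.5 m/s.

-41.5 m/s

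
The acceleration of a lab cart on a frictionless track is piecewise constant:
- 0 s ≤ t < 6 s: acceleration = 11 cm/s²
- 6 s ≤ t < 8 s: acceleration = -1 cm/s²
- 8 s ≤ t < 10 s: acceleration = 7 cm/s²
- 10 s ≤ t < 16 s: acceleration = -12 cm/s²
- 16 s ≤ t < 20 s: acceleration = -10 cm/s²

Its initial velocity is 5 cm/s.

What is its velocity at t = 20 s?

-29 cm/s

Δv equals the area under the a-t graph; then v = v₀ + Δv.
0–6 s: 11 × 6 = 66 cm/s
6–8 s: -1 × 2 = -2 cm/s
8–10 s: 7 × 2 = 14 cm/s
10–16 s: -12 × 6 = -72 cm/s
16–20 s: -10 × 4 = -40 cm/s
Δv = -34 cm/s, so v(20) = 5 + (-34) = -29 cm/s.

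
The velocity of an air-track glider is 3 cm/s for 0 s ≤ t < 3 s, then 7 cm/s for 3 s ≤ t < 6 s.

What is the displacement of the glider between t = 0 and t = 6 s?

30 cm

Net displacement equals the area under the velocity-time graph (areas below the axis count negative).
0–3 s: 3 × 3 = 9 cm
3–6 s: 7 × 3 = 21 cm
Net displacement = 30 cm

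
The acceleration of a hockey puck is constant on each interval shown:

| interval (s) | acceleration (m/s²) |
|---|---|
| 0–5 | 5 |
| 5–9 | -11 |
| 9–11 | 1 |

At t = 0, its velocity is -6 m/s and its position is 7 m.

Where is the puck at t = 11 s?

-20.5 m

On each constant-a segment, Δv = aΔt and Δx = v₀Δt + ½aΔt²; chain segment to segment.
0–5 s: v starts -6 m/s; Δx = -6·5 + ½·5·5² = 32.5 m; v ends 19 m/s.
5–9 s: v starts 19 m/s; Δx = 19·4 + ½·-11·4² = -12 m; v ends -25 m/s.
9–11 s: v starts -25 m/s; Δx = -25·2 + ½·1·2² = -48 m; v ends -23 m/s.
x(11) = 7 + Σ Δx = -20.5 m.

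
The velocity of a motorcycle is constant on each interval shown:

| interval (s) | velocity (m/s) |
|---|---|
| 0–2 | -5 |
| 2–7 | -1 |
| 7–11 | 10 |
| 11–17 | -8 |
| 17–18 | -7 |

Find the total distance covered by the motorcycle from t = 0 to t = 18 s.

110 m

Total distance travelled is ∫|v| dt — sum the magnitudes of each area piece.
0–2 s: |-5| × 2 = 10 m
2–7 s: |-1| × 5 = 5 m
7–11 s: |10| × 4 = 40 m
11–17 s: |-8| × 6 = 48 m
17–18 s: |-7| × 1 = 7 m
Total distance = 110 m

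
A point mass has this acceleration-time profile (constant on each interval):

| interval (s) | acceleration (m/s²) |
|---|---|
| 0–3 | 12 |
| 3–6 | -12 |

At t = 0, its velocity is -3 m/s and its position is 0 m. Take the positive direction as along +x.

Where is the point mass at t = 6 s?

On each constant-a segment, Δv = aΔt and Δx = v₀Δt + ½aΔt²; chain segment to segment.
0–3 s: v starts -3 m/s; Δx = -3·3 + ½·12·3² = 45 m; v ends 33 m/s.
3–6 s: v starts 33 m/s; Δx = 33·3 + ½·-12·3² = 45 m; v ends -3 m/s.
x(6) = 0 + Σ Δx = 90 m.

90 m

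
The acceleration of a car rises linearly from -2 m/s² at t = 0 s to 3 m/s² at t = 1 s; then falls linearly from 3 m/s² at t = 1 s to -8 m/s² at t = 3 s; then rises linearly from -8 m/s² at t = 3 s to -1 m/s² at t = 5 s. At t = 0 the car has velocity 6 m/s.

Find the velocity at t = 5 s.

Δv equals the area under the a-t graph; then v = v₀ + Δv.
0–1 s: ½(-2 + 3)(1) = 0.5 m/s
1–3 s: ½(3 + -8)(2) = -5 m/s
3–5 s: ½(-8 + -1)(2) = -9 m/s
Δv = -13.5 m/s, so v(5) = 6 + (-13.5) = -7.5 m/s.

-7.5 m/s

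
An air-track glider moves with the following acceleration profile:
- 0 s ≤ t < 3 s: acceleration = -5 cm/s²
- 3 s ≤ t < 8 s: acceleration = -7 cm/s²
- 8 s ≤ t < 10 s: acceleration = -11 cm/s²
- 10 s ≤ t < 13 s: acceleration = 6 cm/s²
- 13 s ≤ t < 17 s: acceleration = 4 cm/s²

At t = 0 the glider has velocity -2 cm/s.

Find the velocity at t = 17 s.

-40 cm/s

Δv equals the area under the a-t graph; then v = v₀ + Δv.
0–3 s: -5 × 3 = -15 cm/s
3–8 s: -7 × 5 = -35 cm/s
8–10 s: -11 × 2 = -22 cm/s
10–13 s: 6 × 3 = 18 cm/s
13–17 s: 4 × 4 = 16 cm/s
Δv = -38 cm/s, so v(17) = -2 + (-38) = -40 cm/s.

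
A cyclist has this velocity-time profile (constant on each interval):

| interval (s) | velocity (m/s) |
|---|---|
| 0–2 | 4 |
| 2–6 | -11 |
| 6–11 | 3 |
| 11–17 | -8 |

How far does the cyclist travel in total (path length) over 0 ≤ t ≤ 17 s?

Total distance travelled is ∫|v| dt — sum the magnitudes of each area piece.
0–2 s: |4| × 2 = 8 m
2–6 s: |-11| × 4 = 44 m
6–11 s: |3| × 5 = 15 m
11–17 s: |-8| × 6 = 48 m
Total distance = 115 m

115 m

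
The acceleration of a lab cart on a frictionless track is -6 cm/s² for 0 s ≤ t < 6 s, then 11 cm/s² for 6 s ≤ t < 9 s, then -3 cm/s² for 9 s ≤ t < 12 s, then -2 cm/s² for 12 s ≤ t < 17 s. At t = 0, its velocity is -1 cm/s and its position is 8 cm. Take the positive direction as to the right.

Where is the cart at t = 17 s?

On each constant-a segment, Δv = aΔt and Δx = v₀Δt + ½aΔt²; chain segment to segment.
0–6 s: v starts -1 cm/s; Δx = -1·6 + ½·-6·6² = -114 cm; v ends -37 cm/s.
6–9 s: v starts -37 cm/s; Δx = -37·3 + ½·11·3² = -61.5 cm; v ends -4 cm/s.
9–12 s: v starts -4 cm/s; Δx = -4·3 + ½·-3·3² = -25.5 cm; v ends -13 cm/s.
12–17 s: v starts -13 cm/s; Δx = -13·5 + ½·-2·5² = -90 cm; v ends -23 cm/s.
x(17) = 8 + Σ Δx = -283 cm.

-283 cm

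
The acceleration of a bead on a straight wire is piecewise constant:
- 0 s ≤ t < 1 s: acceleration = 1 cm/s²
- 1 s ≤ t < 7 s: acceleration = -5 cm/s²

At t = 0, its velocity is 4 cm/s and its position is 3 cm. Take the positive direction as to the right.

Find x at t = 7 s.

On each constant-a segment, Δv = aΔt and Δx = v₀Δt + ½aΔt²; chain segment to segment.
0–1 s: v starts 4 cm/s; Δx = 4·1 + ½·1·1² = 4.5 cm; v ends 5 cm/s.
1–7 s: v starts 5 cm/s; Δx = 5·6 + ½·-5·6² = -60 cm; v ends -25 cm/s.
x(7) = 3 + Σ Δx = -52.5 cm.

-52.5 cm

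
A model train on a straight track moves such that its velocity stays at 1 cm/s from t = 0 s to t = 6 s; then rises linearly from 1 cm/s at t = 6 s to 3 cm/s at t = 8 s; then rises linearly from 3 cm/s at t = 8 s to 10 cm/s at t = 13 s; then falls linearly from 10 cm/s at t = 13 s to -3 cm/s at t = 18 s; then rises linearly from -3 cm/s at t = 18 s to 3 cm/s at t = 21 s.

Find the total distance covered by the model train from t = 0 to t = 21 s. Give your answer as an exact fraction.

1767/26 cm

Distance (not displacement) is the total path length: add the absolute areas under v-t.
0–6 s: |1| × 6 = 6 cm
6–8 s: |½(1 + 3)(2)| = 4 cm
8–13 s: |½(3 + 10)(5)| = 32.5 cm
13–18 s: v = 0 at t = 219/13 s; triangle areas 250/13 + 45/26 = 545/26 cm
18–21 s: v = 0 at t = 19.5 s; triangle areas 2.25 + 2.25 = 4.5 cm
Total distance = 1767/26 cm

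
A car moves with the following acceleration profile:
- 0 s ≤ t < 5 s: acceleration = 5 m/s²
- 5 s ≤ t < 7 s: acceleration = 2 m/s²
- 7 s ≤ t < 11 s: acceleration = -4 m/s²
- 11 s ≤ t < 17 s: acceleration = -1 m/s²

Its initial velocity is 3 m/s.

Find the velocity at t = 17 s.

10 m/s

Δv equals the area under the a-t graph; then v = v₀ + Δv.
0–5 s: 5 × 5 = 25 m/s
5–7 s: 2 × 2 = 4 m/s
7–11 s: -4 × 4 = -16 m/s
11–17 s: -1 × 6 = -6 m/s
Δv = 7 m/s, so v(17) = 3 + (7) = 10 m/s.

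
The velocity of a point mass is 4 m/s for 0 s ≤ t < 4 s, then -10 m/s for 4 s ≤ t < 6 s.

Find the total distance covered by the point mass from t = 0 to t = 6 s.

36 m

Total distance travelled is ∫|v| dt — sum the magnitudes of each area piece.
0–4 s: |4| × 4 = 16 m
4–6 s: |-10| × 2 = 20 m
Total distance = 36 m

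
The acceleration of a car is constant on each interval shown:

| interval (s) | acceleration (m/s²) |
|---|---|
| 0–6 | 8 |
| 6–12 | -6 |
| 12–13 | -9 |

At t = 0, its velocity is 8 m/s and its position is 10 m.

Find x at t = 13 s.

445.5 m

On each constant-a segment, Δv = aΔt and Δx = v₀Δt + ½aΔt²; chain segment to segment.
0–6 s: v starts 8 m/s; Δx = 8·6 + ½·8·6² = 192 m; v ends 56 m/s.
6–12 s: v starts 56 m/s; Δx = 56·6 + ½·-6·6² = 228 m; v ends 20 m/s.
12–13 s: v starts 20 m/s; Δx = 20·1 + ½·-9·1² = 15.5 m; v ends 11 m/s.
x(13) = 10 + Σ Δx = 445.5 m.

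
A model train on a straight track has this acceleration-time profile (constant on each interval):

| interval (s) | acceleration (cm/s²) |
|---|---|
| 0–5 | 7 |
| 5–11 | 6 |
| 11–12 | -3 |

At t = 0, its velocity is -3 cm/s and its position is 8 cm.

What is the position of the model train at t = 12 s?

On each constant-a segment, Δv = aΔt and Δx = v₀Δt + ½aΔt²; chain segment to segment.
0–5 s: v starts -3 cm/s; Δx = -3·5 + ½·7·5² = 72.5 cm; v ends 32 cm/s.
5–11 s: v starts 32 cm/s; Δx = 32·6 + ½·6·6² = 300 cm; v ends 68 cm/s.
11–12 s: v starts 68 cm/s; Δx = 68·1 + ½·-3·1² = 66.5 cm; v ends 65 cm/s.
x(12) = 8 + Σ Δx = 447 cm.

447 cm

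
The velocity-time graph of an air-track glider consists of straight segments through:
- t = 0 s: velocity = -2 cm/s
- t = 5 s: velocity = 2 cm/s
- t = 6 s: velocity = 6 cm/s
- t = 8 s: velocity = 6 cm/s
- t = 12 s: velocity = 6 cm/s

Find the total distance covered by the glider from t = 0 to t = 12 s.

Distance (not displacement) is the total path length: add the absolute areas under v-t.
0–5 s: v = 0 at t = 2.5 s; triangle areas 2.5 + 2.5 = 5 cm
5–6 s: |½(2 + 6)(1)| = 4 cm
6–8 s: |6| × 2 = 12 cm
8–12 s: |6| × 4 = 24 cm
Total distance = 45 cm

45 cm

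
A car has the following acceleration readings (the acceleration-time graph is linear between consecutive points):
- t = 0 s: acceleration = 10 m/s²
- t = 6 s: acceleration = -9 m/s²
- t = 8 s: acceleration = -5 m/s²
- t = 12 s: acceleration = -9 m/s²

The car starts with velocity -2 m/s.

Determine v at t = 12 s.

Δv equals the area under the a-t graph; then v = v₀ + Δv.
0–6 s: ½(10 + -9)(6) = 3 m/s
6–8 s: ½(-9 + -5)(2) = -14 m/s
8–12 s: ½(-5 + -9)(4) = -28 m/s
Δv = -39 m/s, so v(12) = -2 + (-39) = -41 m/s.

-41 m/s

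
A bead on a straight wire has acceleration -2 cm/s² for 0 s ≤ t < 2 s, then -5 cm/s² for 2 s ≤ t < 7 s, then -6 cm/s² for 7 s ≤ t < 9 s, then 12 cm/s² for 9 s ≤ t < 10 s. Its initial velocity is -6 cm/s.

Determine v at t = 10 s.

Δv equals the area under the a-t graph; then v = v₀ + Δv.
0–2 s: -2 × 2 = -4 cm/s
2–7 s: -5 × 5 = -25 cm/s
7–9 s: -6 × 2 = -12 cm/s
9–10 s: 12 × 1 = 12 cm/s
Δv = -29 cm/s, so v(10) = -6 + (-29) = -35 cm/s.

-35 cm/s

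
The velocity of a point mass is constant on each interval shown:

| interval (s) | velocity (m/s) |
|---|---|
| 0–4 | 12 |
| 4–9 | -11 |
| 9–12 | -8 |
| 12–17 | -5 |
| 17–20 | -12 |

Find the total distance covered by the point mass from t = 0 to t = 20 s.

Total distance travelled is ∫|v| dt — sum the magnitudes of each area piece.
0–4 s: |12| × 4 = 48 m
4–9 s: |-11| × 5 = 55 m
9–12 s: |-8| × 3 = 24 m
12–17 s: |-5| × 5 = 25 m
17–20 s: |-12| × 3 = 36 m
Total distance = 188 m

188 m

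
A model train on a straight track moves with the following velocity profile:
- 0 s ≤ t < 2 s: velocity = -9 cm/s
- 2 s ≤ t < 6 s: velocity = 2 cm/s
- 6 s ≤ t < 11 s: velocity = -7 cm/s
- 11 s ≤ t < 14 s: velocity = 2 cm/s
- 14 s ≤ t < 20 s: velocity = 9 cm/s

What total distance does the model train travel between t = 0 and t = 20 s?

121 cm

Total distance travelled is ∫|v| dt — sum the magnitudes of each area piece.
0–2 s: |-9| × 2 = 18 cm
2–6 s: |2| × 4 = 8 cm
6–11 s: |-7| × 5 = 35 cm
11–14 s: |2| × 3 = 6 cm
14–20 s: |9| × 6 = 54 cm
Total distance = 121 cm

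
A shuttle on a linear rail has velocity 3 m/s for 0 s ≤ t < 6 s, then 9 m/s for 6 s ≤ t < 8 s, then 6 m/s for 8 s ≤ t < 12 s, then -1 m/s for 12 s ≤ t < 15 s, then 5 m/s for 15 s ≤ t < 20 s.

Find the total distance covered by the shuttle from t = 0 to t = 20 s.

88 m

Distance (not displacement) is the total path length: add the absolute areas under v-t.
0–6 s: |3| × 6 = 18 m
6–8 s: |9| × 2 = 18 m
8–12 s: |6| × 4 = 24 m
12–15 s: |-1| × 3 = 3 m
15–20 s: |5| × 5 = 25 m
Total distance = 88 m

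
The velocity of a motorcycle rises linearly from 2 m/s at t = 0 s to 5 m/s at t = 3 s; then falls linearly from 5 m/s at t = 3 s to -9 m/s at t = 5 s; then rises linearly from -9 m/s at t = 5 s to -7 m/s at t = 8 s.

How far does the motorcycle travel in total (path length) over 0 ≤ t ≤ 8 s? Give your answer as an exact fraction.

589/14 m

Total distance travelled is ∫|v| dt — sum the magnitudes of each area piece.
0–3 s: |½(2 + 5)(3)| = 10.5 m
3–5 s: v = 0 at t = 26/7 s; triangle areas 25/14 + 81/14 = 53/7 m
5–8 s: |½(-9 + -7)(3)| = 24 m
Total distance = 589/14 m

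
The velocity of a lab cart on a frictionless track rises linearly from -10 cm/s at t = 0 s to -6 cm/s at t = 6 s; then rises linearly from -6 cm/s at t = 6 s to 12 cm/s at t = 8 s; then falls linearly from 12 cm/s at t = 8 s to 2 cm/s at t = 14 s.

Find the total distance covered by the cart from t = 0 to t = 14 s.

Total distance travelled is ∫|v| dt — sum the magnitudes of each area piece.
0–6 s: |½(-10 + -6)(6)| = 48 cm
6–8 s: v = 0 at t = 20/3 s; triangle areas 2 + 8 = 10 cm
8–14 s: |½(12 + 2)(6)| = 42 cm
Total distance = 100 cm

100 cm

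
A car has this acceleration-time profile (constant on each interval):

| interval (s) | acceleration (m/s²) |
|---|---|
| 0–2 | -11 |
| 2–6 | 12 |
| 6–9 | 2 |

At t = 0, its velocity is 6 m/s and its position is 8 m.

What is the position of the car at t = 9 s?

On each constant-a segment, Δv = aΔt and Δx = v₀Δt + ½aΔt²; chain segment to segment.
0–2 s: v starts 6 m/s; Δx = 6·2 + ½·-11·2² = -10 m; v ends -16 m/s.
2–6 s: v starts -16 m/s; Δx = -16·4 + ½·12·4² = 32 m; v ends 32 m/s.
6–9 s: v starts 32 m/s; Δx = 32·3 + ½·2·3² = 105 m; v ends 38 m/s.
x(9) = 8 + Σ Δx = 135 m.

135 m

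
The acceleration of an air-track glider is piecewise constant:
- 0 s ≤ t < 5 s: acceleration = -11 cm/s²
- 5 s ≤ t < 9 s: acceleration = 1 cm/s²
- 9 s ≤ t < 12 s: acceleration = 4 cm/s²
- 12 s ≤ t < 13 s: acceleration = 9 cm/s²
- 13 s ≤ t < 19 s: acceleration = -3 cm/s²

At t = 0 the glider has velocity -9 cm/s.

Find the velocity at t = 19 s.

Δv equals the area under the a-t graph; then v = v₀ + Δv.
0–5 s: -11 × 5 = -55 cm/s
5–9 s: 1 × 4 = 4 cm/s
9–12 s: 4 × 3 = 12 cm/s
12–13 s: 9 × 1 = 9 cm/s
13–19 s: -3 × 6 = -18 cm/s
Δv = -48 cm/s, so v(19) = -9 + (-48) = -57 cm/s.

-57 cm/s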